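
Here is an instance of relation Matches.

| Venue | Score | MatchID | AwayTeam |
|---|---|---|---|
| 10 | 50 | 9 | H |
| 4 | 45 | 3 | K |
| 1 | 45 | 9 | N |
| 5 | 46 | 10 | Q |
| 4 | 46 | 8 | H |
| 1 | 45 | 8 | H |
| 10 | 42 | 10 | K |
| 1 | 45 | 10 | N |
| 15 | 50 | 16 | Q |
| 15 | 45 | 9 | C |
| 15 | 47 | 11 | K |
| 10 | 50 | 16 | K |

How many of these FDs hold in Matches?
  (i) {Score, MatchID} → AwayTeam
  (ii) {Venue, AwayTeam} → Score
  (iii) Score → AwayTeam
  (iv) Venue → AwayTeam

(i) {Score, MatchID} → AwayTeam: (Score=45, MatchID=9): 2 rows → AwayTeam takes values {N, C} — violation; (Score=50, MatchID=16): 2 rows → AwayTeam takes values {Q, K} — violation — fails.
(ii) {Venue, AwayTeam} → Score: (Venue=10, AwayTeam=K): 2 rows → Score takes values {42, 50} — violation — fails.
(iii) Score → AwayTeam: Score=50: 3 rows → AwayTeam takes values {H, Q, K} — violation; Score=45: 5 rows → AwayTeam takes values {K, N, H, C} — violation; Score=46: 2 rows → AwayTeam takes values {Q, H} — violation — fails.
(iv) Venue → AwayTeam: Venue=10: 3 rows → AwayTeam takes values {H, K} — violation; Venue=4: 2 rows → AwayTeam takes values {K, H} — violation; Venue=1: 3 rows → AwayTeam takes values {N, H} — violation; Venue=15: 3 rows → AwayTeam takes values {Q, C, K} — violation — fails.
None of the 4 dependencies hold.

0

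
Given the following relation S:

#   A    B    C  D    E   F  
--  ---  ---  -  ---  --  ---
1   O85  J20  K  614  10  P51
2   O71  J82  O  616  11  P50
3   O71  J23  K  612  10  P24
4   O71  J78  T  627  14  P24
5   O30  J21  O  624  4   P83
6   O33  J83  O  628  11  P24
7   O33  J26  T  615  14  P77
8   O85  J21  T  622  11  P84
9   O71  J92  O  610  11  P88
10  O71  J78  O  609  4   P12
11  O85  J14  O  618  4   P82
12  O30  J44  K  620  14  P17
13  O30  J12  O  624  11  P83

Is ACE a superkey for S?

Rows 2 and 9 have the same ACE value (A=O71, C=O, E=11) but are distinct tuples, so ACE does not determine every attribute — not a superkey.

No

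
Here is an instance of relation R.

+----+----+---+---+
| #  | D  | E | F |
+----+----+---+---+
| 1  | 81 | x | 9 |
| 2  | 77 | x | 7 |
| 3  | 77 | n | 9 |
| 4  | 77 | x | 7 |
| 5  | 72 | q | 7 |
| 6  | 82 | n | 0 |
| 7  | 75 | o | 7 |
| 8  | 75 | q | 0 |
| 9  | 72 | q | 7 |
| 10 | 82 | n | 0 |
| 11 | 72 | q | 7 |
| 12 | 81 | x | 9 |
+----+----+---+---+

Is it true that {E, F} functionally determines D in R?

(E=x, F=9): rows 1, 12 → D = 81, 81 ✓
(E=x, F=7): rows 2, 4 → D = 77, 77 ✓
(E=n, F=9): row 3 → D = 77 ✓
(E=q, F=7): rows 5, 9, 11 → D = 72, 72, 72 ✓
(E=n, F=0): rows 6, 10 → D = 82, 82 ✓
(E=o, F=7): row 7 → D = 75 ✓
(E=q, F=0): row 8 → D = 75 ✓
Every {E, F} value is associated with a single D value, so {E, F} -> D holds.

Yes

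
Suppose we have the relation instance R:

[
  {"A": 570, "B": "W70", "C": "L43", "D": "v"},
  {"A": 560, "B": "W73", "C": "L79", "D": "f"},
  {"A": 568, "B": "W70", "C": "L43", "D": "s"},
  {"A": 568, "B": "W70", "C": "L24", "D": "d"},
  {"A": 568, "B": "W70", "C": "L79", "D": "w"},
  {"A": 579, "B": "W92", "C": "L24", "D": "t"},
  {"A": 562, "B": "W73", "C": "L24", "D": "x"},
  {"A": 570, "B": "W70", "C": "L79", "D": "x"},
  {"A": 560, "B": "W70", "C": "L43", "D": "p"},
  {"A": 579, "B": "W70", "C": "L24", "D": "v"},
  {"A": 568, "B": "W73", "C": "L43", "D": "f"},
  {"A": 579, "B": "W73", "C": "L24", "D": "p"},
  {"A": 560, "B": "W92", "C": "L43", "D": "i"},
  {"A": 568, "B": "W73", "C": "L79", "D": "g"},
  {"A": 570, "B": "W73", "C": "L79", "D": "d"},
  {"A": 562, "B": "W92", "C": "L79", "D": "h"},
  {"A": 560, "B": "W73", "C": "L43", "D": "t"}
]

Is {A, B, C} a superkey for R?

Yes

All 17 rows have distinct {A, B, C} values, so {A, B, C} → (all attributes) holds and {A, B, C} is a superkey.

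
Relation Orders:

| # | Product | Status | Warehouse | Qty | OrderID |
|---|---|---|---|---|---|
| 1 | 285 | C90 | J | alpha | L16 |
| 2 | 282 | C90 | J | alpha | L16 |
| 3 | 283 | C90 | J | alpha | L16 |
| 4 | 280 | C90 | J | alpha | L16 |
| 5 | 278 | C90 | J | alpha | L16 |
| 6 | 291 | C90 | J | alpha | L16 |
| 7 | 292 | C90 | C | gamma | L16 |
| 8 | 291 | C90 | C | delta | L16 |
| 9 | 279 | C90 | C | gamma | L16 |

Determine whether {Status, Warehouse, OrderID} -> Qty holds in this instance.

No

(Status=C90, Warehouse=J, OrderID=L16): rows 1, 2, 3, 4, 5, 6 → Qty = alpha, alpha, alpha, alpha, alpha, alpha ✓
(Status=C90, Warehouse=C, OrderID=L16): rows 7, 8, 9 → Qty takes values {gamma, delta} — violation
Two rows agree on {Status, Warehouse, OrderID} but differ on Qty, so {Status, Warehouse, OrderID} -> Qty does not hold.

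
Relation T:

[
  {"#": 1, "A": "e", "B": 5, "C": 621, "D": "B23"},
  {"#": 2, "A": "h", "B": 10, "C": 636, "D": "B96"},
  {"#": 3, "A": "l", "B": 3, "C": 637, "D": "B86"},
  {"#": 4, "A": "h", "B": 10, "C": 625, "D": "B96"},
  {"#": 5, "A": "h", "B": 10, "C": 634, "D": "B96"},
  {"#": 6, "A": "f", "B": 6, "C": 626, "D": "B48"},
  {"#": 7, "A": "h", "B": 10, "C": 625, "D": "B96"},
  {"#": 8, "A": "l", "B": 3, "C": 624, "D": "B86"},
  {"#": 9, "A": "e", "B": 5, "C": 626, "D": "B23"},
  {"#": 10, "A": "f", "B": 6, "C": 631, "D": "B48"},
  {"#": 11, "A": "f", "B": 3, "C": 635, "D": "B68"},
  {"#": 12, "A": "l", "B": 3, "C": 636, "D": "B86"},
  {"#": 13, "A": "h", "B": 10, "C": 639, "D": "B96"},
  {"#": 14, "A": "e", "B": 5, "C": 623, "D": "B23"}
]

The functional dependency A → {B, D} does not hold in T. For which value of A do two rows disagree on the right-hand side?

f

A=e: rows 1, 9, 14 → {B,D} = (5, B23), (5, B23), (5, B23) ✓
A=h: rows 2, 4, 5, 7, 13 → {B,D} = (10, B96), (10, B96), (10, B96), (10, B96), (10, B96) ✓
A=l: rows 3, 8, 12 → {B,D} = (3, B86), (3, B86), (3, B86) ✓
A=f: rows 6, 10, 11 → {B,D} takes values {(6, B48), (3, B68)} — violation
The only A value with inconsistent RHS is A=f.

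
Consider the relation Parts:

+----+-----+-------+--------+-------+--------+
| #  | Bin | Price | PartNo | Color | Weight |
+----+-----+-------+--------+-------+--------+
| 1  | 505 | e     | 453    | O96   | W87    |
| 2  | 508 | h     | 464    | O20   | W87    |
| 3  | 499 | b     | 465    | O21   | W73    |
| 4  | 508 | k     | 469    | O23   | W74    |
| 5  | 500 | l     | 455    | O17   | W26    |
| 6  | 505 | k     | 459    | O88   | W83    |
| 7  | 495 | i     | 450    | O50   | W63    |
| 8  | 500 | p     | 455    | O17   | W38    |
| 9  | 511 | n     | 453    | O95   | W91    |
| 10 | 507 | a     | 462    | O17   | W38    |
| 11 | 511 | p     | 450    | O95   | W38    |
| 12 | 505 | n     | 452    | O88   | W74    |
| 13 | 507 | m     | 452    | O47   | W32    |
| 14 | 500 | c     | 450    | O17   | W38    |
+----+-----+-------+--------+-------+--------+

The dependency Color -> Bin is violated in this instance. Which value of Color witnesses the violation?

O17

Color=O96: row 1 → Bin = 505 ✓
Color=O20: row 2 → Bin = 508 ✓
Color=O21: row 3 → Bin = 499 ✓
Color=O23: row 4 → Bin = 508 ✓
Color=O17: rows 5, 8, 10, 14 → Bin takes values {500, 507} — violation
Color=O88: rows 6, 12 → Bin = 505, 505 ✓
Color=O50: row 7 → Bin = 495 ✓
Color=O95: rows 9, 11 → Bin = 511, 511 ✓
Color=O47: row 13 → Bin = 507 ✓
The only Color value with inconsistent Bin is Color=O17.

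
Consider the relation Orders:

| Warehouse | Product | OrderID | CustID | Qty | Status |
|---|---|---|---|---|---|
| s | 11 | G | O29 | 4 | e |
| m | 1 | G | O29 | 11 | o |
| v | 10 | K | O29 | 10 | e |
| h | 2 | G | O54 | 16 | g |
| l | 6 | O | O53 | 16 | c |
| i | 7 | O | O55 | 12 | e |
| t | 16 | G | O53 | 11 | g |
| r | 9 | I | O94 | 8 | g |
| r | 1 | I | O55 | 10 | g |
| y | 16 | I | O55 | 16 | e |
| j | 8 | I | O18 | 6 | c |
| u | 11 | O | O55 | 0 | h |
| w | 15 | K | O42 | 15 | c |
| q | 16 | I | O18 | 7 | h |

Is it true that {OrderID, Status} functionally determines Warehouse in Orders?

No

(OrderID=G, Status=e): 1 row → Warehouse = s ✓
(OrderID=G, Status=o): 1 row → Warehouse = m ✓
(OrderID=K, Status=e): 1 row → Warehouse = v ✓
(OrderID=G, Status=g): 2 rows → Warehouse takes values {h, t} — violation
(OrderID=O, Status=c): 1 row → Warehouse = l ✓
(OrderID=O, Status=e): 1 row → Warehouse = i ✓
(OrderID=I, Status=g): 2 rows → Warehouse = r, r ✓
(OrderID=I, Status=e): 1 row → Warehouse = y ✓
(OrderID=I, Status=c): 1 row → Warehouse = j ✓
(OrderID=O, Status=h): 1 row → Warehouse = u ✓
(OrderID=K, Status=c): 1 row → Warehouse = w ✓
(OrderID=I, Status=h): 1 row → Warehouse = q ✓
Two rows agree on {OrderID, Status} but differ on Warehouse, so {OrderID, Status} → Warehouse does not hold.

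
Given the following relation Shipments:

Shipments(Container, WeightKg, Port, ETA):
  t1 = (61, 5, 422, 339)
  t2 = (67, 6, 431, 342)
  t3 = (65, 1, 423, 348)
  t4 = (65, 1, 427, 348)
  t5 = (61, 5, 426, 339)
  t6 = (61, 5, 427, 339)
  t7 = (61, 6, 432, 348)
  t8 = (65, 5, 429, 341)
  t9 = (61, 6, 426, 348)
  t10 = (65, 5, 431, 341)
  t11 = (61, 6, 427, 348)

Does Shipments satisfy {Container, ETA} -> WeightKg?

Yes

(Container=61, ETA=339): rows 1, 5, 6 → WeightKg = 5, 5, 5 ✓
(Container=67, ETA=342): row 2 → WeightKg = 6 ✓
(Container=65, ETA=348): rows 3, 4 → WeightKg = 1, 1 ✓
(Container=61, ETA=348): rows 7, 9, 11 → WeightKg = 6, 6, 6 ✓
(Container=65, ETA=341): rows 8, 10 → WeightKg = 5, 5 ✓
Every {Container, ETA} value is associated with a single WeightKg value, so {Container, ETA} -> WeightKg holds.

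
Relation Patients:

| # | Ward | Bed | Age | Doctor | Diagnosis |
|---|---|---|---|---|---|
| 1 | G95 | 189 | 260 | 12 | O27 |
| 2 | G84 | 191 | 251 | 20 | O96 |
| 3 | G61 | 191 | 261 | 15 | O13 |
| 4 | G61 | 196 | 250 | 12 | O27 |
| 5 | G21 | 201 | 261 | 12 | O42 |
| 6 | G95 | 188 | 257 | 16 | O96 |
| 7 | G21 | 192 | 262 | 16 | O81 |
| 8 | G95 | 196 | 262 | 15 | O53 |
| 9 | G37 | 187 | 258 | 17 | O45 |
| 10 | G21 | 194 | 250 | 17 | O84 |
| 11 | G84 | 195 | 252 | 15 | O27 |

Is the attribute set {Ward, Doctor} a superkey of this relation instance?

Yes

All 11 rows have distinct {Ward, Doctor} values, so {Ward, Doctor} → (all attributes) holds and {Ward, Doctor} is a superkey.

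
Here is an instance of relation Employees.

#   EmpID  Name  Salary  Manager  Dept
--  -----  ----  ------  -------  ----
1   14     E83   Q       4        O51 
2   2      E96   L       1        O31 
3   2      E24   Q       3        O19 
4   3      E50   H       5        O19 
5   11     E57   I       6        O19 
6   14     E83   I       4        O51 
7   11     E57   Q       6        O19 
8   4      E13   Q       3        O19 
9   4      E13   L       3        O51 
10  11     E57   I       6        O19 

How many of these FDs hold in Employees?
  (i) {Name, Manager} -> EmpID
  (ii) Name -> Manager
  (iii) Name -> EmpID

(i) {Name, Manager} -> EmpID: every LHS value maps to a single RHS value — holds.
(ii) Name -> Manager: every LHS value maps to a single RHS value — holds.
(iii) Name -> EmpID: every LHS value maps to a single RHS value — holds.
3 of the 3 dependencies hold.

3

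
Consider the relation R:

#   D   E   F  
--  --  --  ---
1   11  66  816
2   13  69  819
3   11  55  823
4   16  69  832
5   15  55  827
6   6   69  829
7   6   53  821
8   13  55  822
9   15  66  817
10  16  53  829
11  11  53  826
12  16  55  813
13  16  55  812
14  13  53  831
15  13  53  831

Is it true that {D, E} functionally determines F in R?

No

(D=11, E=66): row 1 → F = 816 ✓
(D=13, E=69): row 2 → F = 819 ✓
(D=11, E=55): row 3 → F = 823 ✓
(D=16, E=69): row 4 → F = 832 ✓
(D=15, E=55): row 5 → F = 827 ✓
(D=6, E=69): row 6 → F = 829 ✓
(D=6, E=53): row 7 → F = 821 ✓
(D=13, E=55): row 8 → F = 822 ✓
(D=15, E=66): row 9 → F = 817 ✓
(D=16, E=53): row 10 → F = 829 ✓
(D=11, E=53): row 11 → F = 826 ✓
(D=16, E=55): rows 12, 13 → F takes values {813, 812} — violation
(D=13, E=53): rows 14, 15 → F = 831, 831 ✓
Two rows agree on {D, E} but differ on F, so {D, E} → F does not hold.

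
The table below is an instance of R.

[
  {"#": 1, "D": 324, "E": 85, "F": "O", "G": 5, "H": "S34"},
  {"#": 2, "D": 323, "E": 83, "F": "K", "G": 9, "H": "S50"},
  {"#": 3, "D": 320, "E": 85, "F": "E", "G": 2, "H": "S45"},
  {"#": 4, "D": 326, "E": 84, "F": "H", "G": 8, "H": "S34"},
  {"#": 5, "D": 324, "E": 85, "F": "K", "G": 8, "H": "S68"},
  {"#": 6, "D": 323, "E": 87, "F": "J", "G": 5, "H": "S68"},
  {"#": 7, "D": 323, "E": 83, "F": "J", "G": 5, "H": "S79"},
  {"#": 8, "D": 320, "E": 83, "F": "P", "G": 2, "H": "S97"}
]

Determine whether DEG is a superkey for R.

Yes

All 8 rows have distinct DEG values, so DEG → (all attributes) holds and DEG is a superkey.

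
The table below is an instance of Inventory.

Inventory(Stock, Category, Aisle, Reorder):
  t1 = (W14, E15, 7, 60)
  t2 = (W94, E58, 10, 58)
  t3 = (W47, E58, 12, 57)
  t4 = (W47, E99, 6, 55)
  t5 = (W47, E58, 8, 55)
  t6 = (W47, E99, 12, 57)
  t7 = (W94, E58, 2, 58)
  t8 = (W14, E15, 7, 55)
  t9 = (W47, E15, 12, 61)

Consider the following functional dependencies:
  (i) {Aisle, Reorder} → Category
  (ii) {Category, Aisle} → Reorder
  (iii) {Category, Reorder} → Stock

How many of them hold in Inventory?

(i) {Aisle, Reorder} → Category: (Aisle=12, Reorder=57): rows 3, 6 → Category takes values {E58, E99} — violation — fails.
(ii) {Category, Aisle} → Reorder: (Category=E15, Aisle=7): rows 1, 8 → Reorder takes values {60, 55} — violation — fails.
(iii) {Category, Reorder} → Stock: every LHS value maps to a single RHS value — holds.
1 of the 3 dependencies holds.

1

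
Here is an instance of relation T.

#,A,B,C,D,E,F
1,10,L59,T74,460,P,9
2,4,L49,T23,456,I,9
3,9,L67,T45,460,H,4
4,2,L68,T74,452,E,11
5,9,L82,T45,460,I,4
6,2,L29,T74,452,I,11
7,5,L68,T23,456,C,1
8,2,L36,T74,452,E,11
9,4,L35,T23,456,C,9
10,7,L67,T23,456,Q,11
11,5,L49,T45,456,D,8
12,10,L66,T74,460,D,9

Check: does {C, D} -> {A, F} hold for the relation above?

No

(C=T74, D=460): rows 1, 12 → {A,F} = (10, 9), (10, 9) ✓
(C=T23, D=456): rows 2, 7, 9, 10 → {A,F} takes values {(4, 9), (5, 1), (7, 11)} — violation
(C=T45, D=460): rows 3, 5 → {A,F} = (9, 4), (9, 4) ✓
(C=T74, D=452): rows 4, 6, 8 → {A,F} = (2, 11), (2, 11), (2, 11) ✓
(C=T45, D=456): row 11 → {A,F} = (5, 8) ✓
Two rows agree on {C, D} but differ on {A, F}, so {C, D} -> {A, F} does not hold.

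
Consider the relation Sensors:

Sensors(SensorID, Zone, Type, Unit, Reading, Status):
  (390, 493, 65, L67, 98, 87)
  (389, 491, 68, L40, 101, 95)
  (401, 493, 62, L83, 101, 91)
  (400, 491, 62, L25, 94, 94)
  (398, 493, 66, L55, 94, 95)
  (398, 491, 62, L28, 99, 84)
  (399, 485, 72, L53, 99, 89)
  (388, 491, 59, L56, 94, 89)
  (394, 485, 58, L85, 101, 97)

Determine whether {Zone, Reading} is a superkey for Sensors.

No

Two distinct rows share (Zone=491, Reading=94), so {Zone, Reading} does not determine every attribute — not a superkey.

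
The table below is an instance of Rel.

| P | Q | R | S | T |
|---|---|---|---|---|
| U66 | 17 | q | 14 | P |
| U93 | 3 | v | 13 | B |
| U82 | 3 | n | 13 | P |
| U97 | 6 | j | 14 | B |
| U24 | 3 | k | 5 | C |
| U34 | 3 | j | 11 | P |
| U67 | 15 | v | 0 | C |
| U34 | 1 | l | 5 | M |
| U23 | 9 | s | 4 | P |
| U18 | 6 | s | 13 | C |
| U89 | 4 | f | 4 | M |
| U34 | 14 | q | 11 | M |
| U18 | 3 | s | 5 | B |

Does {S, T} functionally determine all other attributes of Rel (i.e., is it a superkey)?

Yes

All 13 rows have distinct {S, T} values, so {S, T} → (all attributes) holds and {S, T} is a superkey.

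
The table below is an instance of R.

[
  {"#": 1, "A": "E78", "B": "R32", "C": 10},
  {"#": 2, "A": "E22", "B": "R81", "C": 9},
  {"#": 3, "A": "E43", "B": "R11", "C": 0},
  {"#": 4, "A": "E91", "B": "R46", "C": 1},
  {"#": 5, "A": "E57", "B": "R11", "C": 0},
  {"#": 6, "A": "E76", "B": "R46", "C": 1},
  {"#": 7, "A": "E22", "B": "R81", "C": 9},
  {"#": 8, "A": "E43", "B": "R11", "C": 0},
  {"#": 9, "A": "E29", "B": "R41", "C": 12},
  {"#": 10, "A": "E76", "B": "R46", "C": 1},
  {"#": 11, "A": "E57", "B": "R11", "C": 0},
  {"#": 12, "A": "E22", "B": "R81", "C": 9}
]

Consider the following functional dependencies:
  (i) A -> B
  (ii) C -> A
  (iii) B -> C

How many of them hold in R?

2

(i) A -> B: every LHS value maps to a single RHS value — holds.
(ii) C -> A: C=0: rows 3, 5, 8, 11 → A takes values {E43, E57} — violation; C=1: rows 4, 6, 10 → A takes values {E91, E76} — violation — fails.
(iii) B -> C: every LHS value maps to a single RHS value — holds.
2 of the 3 dependencies hold.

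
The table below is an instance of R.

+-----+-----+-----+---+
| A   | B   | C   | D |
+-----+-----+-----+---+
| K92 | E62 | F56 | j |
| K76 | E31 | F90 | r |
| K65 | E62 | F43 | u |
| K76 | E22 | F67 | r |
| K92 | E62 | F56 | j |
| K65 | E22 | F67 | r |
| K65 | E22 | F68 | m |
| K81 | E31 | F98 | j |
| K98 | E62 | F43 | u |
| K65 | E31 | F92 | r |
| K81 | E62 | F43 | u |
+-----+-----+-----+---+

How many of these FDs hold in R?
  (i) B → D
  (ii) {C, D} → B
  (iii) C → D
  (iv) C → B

3

(i) B → D: B=E62: 5 rows → D takes values {j, u} — violation; B=E31: 3 rows → D takes values {r, j} — violation; B=E22: 3 rows → D takes values {r, m} — violation — fails.
(ii) {C, D} → B: every LHS value maps to a single RHS value — holds.
(iii) C → D: every LHS value maps to a single RHS value — holds.
(iv) C → B: every LHS value maps to a single RHS value — holds.
3 of the 4 dependencies hold.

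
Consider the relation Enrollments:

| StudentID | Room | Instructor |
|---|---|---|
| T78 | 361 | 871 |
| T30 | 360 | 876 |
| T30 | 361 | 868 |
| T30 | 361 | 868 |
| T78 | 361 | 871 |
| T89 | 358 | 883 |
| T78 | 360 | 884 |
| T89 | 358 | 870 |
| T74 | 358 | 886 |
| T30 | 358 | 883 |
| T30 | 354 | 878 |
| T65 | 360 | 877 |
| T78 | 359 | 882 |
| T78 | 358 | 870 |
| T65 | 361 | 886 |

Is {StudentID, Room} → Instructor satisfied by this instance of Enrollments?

No

(StudentID=T78, Room=361): 2 rows → Instructor = 871, 871 ✓
(StudentID=T30, Room=360): 1 row → Instructor = 876 ✓
(StudentID=T30, Room=361): 2 rows → Instructor = 868, 868 ✓
(StudentID=T89, Room=358): 2 rows → Instructor takes values {883, 870} — violation
(StudentID=T78, Room=360): 1 row → Instructor = 884 ✓
(StudentID=T74, Room=358): 1 row → Instructor = 886 ✓
(StudentID=T30, Room=358): 1 row → Instructor = 883 ✓
(StudentID=T30, Room=354): 1 row → Instructor = 878 ✓
(StudentID=T65, Room=360): 1 row → Instructor = 877 ✓
(StudentID=T78, Room=359): 1 row → Instructor = 882 ✓
(StudentID=T78, Room=358): 1 row → Instructor = 870 ✓
(StudentID=T65, Room=361): 1 row → Instructor = 886 ✓
Two rows agree on {StudentID, Room} but differ on Instructor, so {StudentID, Room} → Instructor does not hold.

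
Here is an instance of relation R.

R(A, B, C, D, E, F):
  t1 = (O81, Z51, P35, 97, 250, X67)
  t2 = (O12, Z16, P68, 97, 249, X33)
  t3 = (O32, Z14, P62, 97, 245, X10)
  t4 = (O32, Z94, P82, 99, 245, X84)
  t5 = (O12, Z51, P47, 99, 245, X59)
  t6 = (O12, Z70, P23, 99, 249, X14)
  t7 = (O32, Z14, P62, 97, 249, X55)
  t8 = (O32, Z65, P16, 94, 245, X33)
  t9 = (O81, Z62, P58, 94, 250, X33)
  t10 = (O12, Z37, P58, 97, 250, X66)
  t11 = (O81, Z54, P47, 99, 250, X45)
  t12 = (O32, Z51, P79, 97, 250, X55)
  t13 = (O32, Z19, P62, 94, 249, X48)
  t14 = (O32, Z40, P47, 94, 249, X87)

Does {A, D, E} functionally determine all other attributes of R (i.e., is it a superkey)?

Rows 13 and 14 have the same {A, D, E} value (A=O32, D=94, E=249) but are distinct tuples, so {A, D, E} does not determine every attribute — not a superkey.

No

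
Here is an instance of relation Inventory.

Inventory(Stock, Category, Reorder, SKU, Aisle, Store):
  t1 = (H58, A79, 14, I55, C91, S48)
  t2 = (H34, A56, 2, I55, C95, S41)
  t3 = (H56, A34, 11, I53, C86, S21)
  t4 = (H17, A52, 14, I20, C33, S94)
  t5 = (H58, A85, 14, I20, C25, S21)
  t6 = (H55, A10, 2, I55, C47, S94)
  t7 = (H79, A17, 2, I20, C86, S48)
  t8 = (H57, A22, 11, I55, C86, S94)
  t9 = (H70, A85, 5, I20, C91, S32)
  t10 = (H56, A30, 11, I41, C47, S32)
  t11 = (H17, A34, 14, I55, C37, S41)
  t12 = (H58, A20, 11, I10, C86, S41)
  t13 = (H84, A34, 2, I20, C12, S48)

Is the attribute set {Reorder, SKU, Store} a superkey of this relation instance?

No

Rows 7 and 13 have the same {Reorder, SKU, Store} value (Reorder=2, SKU=I20, Store=S48) but are distinct tuples, so {Reorder, SKU, Store} does not determine every attribute — not a superkey.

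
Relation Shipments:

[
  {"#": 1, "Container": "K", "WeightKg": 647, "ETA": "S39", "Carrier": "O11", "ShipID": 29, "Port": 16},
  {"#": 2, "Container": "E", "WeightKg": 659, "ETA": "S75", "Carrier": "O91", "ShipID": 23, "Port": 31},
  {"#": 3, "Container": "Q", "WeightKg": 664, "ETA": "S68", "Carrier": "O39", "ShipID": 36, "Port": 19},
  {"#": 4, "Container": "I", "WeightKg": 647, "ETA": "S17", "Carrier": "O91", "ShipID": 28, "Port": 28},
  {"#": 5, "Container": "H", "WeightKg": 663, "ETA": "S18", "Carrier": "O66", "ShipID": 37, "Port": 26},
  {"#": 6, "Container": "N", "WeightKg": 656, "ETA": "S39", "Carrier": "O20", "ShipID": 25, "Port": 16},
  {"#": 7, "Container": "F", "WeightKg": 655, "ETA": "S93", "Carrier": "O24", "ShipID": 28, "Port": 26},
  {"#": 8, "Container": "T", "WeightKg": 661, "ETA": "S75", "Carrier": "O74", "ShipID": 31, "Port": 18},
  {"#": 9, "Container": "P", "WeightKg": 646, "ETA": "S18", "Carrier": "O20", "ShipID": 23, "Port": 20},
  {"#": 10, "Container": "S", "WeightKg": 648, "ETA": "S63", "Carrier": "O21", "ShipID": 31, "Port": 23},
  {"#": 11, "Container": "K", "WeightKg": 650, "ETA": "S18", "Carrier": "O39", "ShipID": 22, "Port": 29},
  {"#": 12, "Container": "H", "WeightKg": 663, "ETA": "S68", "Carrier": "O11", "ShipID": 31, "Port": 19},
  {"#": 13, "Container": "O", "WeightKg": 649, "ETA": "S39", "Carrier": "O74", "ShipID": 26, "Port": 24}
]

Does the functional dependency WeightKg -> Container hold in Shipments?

No

WeightKg=647: rows 1, 4 → Container takes values {K, I} — violation
WeightKg=659: row 2 → Container = E ✓
WeightKg=664: row 3 → Container = Q ✓
WeightKg=663: rows 5, 12 → Container = H, H ✓
WeightKg=656: row 6 → Container = N ✓
WeightKg=655: row 7 → Container = F ✓
WeightKg=661: row 8 → Container = T ✓
WeightKg=646: row 9 → Container = P ✓
WeightKg=648: row 10 → Container = S ✓
WeightKg=650: row 11 → Container = K ✓
WeightKg=649: row 13 → Container = O ✓
Two rows agree on WeightKg but differ on Container, so WeightKg -> Container does not hold.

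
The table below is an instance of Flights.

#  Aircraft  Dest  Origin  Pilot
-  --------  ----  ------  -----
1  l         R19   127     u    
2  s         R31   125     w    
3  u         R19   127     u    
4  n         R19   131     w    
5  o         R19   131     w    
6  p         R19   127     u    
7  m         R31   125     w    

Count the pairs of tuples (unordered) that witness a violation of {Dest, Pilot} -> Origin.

0

(Dest=R19, Pilot=u): all 3 rows agree on Origin — 0 pairs.
(Dest=R31, Pilot=w): all 2 rows agree on Origin — 0 pairs.
(Dest=R19, Pilot=w): all 2 rows agree on Origin — 0 pairs.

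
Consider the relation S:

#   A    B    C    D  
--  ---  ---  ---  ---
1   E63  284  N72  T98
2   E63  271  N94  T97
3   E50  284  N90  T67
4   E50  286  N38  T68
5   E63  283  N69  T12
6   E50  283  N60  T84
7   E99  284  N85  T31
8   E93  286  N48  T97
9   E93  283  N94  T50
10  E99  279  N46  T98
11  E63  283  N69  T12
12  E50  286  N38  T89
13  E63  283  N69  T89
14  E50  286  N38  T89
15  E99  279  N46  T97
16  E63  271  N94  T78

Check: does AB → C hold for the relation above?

Yes

(A=E63, B=284): row 1 → C = N72 ✓
(A=E63, B=271): rows 2, 16 → C = N94, N94 ✓
(A=E50, B=284): row 3 → C = N90 ✓
(A=E50, B=286): rows 4, 12, 14 → C = N38, N38, N38 ✓
(A=E63, B=283): rows 5, 11, 13 → C = N69, N69, N69 ✓
(A=E50, B=283): row 6 → C = N60 ✓
(A=E99, B=284): row 7 → C = N85 ✓
(A=E93, B=286): row 8 → C = N48 ✓
(A=E93, B=283): row 9 → C = N94 ✓
(A=E99, B=279): rows 10, 15 → C = N46, N46 ✓
Every AB value is associated with a single C value, so AB → C holds.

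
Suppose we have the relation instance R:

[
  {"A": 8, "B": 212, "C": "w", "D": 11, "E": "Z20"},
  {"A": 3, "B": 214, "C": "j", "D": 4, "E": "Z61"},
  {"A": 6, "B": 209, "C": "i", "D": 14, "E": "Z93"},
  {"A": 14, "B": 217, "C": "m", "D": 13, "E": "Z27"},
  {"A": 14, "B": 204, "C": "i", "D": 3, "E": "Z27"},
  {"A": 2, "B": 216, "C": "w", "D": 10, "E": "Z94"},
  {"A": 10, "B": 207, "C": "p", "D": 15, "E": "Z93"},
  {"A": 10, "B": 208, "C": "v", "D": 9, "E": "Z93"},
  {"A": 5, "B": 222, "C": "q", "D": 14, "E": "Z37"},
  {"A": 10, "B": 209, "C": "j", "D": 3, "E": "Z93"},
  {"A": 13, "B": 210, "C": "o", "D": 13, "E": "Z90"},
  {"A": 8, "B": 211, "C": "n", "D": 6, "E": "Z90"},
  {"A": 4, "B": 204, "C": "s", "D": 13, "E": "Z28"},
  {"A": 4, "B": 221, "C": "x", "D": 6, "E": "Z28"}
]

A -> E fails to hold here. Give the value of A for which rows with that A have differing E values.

8

A=8: 2 rows → E takes values {Z20, Z90} — violation
A=3: 1 row → E = Z61 ✓
A=6: 1 row → E = Z93 ✓
A=14: 2 rows → E = Z27, Z27 ✓
A=2: 1 row → E = Z94 ✓
A=10: 3 rows → E = Z93, Z93, Z93 ✓
A=5: 1 row → E = Z37 ✓
A=13: 1 row → E = Z90 ✓
A=4: 2 rows → E = Z28, Z28 ✓
The only A value with inconsistent E is A=8.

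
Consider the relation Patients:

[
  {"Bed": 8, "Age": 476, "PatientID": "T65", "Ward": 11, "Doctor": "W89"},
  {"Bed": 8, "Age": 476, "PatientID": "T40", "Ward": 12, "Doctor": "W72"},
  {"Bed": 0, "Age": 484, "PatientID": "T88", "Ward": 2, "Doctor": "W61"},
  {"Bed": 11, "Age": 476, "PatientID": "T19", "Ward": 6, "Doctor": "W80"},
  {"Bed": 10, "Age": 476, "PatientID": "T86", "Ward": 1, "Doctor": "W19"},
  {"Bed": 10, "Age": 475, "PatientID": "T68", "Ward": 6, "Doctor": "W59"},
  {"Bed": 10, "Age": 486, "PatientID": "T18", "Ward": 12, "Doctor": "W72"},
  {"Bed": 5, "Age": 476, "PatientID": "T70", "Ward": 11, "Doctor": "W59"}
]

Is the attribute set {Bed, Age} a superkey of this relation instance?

No

Two distinct rows share (Bed=8, Age=476), so {Bed, Age} does not determine every attribute — not a superkey.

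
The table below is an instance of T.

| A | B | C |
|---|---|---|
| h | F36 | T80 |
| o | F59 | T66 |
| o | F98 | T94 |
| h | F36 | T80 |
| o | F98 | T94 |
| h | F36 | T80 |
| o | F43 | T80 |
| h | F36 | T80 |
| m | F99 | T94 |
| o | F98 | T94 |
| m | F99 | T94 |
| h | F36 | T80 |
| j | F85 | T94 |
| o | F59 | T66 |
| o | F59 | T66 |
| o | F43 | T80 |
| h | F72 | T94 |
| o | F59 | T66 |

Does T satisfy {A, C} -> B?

Yes

(A=h, C=T80): 5 rows → B = F36, F36, F36, F36, F36 ✓
(A=o, C=T66): 4 rows → B = F59, F59, F59, F59 ✓
(A=o, C=T94): 3 rows → B = F98, F98, F98 ✓
(A=o, C=T80): 2 rows → B = F43, F43 ✓
(A=m, C=T94): 2 rows → B = F99, F99 ✓
(A=j, C=T94): 1 row → B = F85 ✓
(A=h, C=T94): 1 row → B = F72 ✓
Every {A, C} value is associated with a single B value, so {A, C} -> B holds.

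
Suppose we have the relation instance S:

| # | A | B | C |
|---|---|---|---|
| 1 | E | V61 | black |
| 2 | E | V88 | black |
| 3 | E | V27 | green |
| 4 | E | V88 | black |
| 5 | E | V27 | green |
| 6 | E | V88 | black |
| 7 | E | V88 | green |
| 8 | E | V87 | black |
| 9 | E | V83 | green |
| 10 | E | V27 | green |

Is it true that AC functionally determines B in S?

(A=E, C=black): rows 1, 2, 4, 6, 8 → B takes values {V61, V88, V87} — violation
(A=E, C=green): rows 3, 5, 7, 9, 10 → B takes values {V27, V88, V83} — violation
Two rows agree on AC but differ on B, so AC -> B does not hold.

No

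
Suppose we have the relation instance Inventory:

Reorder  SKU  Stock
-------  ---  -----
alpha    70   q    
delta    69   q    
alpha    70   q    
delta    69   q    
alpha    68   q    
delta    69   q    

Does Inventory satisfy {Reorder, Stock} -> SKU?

No

(Reorder=alpha, Stock=q): 3 rows → SKU takes values {70, 68} — violation
(Reorder=delta, Stock=q): 3 rows → SKU = 69, 69, 69 ✓
Two rows agree on {Reorder, Stock} but differ on SKU, so {Reorder, Stock} -> SKU does not hold.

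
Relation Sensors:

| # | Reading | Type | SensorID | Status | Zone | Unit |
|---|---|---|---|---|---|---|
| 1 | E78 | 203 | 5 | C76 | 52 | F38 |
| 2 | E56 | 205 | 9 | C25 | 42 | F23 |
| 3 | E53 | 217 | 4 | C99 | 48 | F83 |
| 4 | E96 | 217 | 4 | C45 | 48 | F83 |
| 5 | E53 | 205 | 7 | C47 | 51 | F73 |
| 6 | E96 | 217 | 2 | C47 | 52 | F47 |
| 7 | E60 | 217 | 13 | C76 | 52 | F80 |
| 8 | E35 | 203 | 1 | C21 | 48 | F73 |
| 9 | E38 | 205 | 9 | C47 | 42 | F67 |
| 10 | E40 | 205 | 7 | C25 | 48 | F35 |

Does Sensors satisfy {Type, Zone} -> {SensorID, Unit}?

(Type=203, Zone=52): row 1 → {SensorID,Unit} = (5, F38) ✓
(Type=205, Zone=42): rows 2, 9 → {SensorID,Unit} takes values {(9, F23), (9, F67)} — violation
(Type=217, Zone=48): rows 3, 4 → {SensorID,Unit} = (4, F83), (4, F83) ✓
(Type=205, Zone=51): row 5 → {SensorID,Unit} = (7, F73) ✓
(Type=217, Zone=52): rows 6, 7 → {SensorID,Unit} takes values {(2, F47), (13, F80)} — violation
(Type=203, Zone=48): row 8 → {SensorID,Unit} = (1, F73) ✓
(Type=205, Zone=48): row 10 → {SensorID,Unit} = (7, F35) ✓
Two rows agree on {Type, Zone} but differ on {SensorID, Unit}, so {Type, Zone} -> {SensorID, Unit} does not hold.

No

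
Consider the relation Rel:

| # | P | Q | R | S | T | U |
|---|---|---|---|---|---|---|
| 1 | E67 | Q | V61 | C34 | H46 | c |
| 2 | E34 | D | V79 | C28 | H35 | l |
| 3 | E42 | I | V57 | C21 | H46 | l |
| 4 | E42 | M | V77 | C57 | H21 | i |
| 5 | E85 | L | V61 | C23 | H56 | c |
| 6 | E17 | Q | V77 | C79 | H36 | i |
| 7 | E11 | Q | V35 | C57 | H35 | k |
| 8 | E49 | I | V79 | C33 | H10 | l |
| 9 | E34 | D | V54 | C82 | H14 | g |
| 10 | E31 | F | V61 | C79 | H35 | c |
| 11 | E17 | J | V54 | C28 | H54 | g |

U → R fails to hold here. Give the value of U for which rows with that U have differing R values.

l

U=c: rows 1, 5, 10 → R = V61, V61, V61 ✓
U=l: rows 2, 3, 8 → R takes values {V79, V57} — violation
U=i: rows 4, 6 → R = V77, V77 ✓
U=k: row 7 → R = V35 ✓
U=g: rows 9, 11 → R = V54, V54 ✓
The only U value with inconsistent R is U=l.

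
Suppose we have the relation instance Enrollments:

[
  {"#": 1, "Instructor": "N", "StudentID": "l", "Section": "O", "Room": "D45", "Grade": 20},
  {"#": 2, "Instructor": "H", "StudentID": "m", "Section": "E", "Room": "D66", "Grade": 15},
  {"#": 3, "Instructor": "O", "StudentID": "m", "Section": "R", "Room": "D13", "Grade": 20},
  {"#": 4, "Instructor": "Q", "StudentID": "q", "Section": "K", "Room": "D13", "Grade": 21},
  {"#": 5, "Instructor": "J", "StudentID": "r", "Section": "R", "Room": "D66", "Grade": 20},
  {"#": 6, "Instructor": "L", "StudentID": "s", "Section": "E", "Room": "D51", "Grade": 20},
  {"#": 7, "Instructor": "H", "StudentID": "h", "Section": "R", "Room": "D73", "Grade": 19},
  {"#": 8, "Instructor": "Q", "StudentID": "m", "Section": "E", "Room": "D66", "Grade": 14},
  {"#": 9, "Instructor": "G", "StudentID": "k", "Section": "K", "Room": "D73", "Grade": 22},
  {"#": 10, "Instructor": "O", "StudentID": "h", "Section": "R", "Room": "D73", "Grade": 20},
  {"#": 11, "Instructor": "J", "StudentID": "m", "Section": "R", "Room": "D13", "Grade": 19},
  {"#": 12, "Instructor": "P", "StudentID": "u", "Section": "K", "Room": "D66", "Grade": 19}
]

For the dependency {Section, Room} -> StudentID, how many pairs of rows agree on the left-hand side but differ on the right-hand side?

0

(Section=E, Room=D66): all 2 rows agree on StudentID — 0 pairs.
(Section=R, Room=D13): all 2 rows agree on StudentID — 0 pairs.
(Section=R, Room=D73): all 2 rows agree on StudentID — 0 pairs.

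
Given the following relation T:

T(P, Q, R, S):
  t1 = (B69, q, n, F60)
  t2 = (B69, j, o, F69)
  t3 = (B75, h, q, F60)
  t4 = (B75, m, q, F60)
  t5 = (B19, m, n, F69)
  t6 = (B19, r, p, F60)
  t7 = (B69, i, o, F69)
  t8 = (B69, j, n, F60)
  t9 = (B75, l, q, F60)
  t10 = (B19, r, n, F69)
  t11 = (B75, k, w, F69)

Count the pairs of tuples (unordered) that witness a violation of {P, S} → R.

(P=B69, S=F60): all 2 rows agree on R — 0 pairs.
(P=B69, S=F69): all 2 rows agree on R — 0 pairs.
(P=B75, S=F60): all 3 rows agree on R — 0 pairs.
(P=B19, S=F69): all 2 rows agree on R — 0 pairs.

0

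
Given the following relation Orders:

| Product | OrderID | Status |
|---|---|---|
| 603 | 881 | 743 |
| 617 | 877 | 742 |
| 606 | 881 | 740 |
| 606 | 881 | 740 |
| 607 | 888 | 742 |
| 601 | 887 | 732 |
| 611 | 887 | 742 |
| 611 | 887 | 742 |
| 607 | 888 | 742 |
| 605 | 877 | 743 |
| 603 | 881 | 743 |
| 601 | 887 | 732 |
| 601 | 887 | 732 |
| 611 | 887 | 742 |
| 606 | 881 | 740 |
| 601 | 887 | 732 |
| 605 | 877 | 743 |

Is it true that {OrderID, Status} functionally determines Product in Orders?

Yes

(OrderID=881, Status=743): 2 rows → Product = 603, 603 ✓
(OrderID=877, Status=742): 1 row → Product = 617 ✓
(OrderID=881, Status=740): 3 rows → Product = 606, 606, 606 ✓
(OrderID=888, Status=742): 2 rows → Product = 607, 607 ✓
(OrderID=887, Status=732): 4 rows → Product = 601, 601, 601, 601 ✓
(OrderID=887, Status=742): 3 rows → Product = 611, 611, 611 ✓
(OrderID=877, Status=743): 2 rows → Product = 605, 605 ✓
Every {OrderID, Status} value is associated with a single Product value, so {OrderID, Status} → Product holds.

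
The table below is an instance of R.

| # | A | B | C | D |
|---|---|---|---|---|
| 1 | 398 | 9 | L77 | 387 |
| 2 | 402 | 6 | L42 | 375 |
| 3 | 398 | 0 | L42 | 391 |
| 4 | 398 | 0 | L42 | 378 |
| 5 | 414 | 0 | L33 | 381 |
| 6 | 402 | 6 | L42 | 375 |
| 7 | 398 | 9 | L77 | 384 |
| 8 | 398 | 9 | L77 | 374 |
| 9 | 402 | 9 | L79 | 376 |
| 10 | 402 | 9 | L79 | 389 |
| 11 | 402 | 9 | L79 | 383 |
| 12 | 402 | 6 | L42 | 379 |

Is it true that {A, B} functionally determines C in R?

Yes

(A=398, B=9): rows 1, 7, 8 → C = L77, L77, L77 ✓
(A=402, B=6): rows 2, 6, 12 → C = L42, L42, L42 ✓
(A=398, B=0): rows 3, 4 → C = L42, L42 ✓
(A=414, B=0): row 5 → C = L33 ✓
(A=402, B=9): rows 9, 10, 11 → C = L79, L79, L79 ✓
Every {A, B} value is associated with a single C value, so {A, B} -> C holds.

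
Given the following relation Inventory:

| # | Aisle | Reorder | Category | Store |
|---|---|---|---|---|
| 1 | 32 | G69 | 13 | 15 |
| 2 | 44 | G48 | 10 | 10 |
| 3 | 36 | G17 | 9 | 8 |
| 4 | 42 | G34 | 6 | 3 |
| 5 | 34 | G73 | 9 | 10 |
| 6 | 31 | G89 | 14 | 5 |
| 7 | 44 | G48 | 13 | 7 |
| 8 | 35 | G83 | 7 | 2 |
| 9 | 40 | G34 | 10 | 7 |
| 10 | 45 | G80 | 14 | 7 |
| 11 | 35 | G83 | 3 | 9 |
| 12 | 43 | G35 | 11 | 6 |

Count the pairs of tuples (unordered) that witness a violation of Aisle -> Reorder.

0

Aisle=44: all 2 rows agree on Reorder — 0 pairs.
Aisle=35: all 2 rows agree on Reorder — 0 pairs.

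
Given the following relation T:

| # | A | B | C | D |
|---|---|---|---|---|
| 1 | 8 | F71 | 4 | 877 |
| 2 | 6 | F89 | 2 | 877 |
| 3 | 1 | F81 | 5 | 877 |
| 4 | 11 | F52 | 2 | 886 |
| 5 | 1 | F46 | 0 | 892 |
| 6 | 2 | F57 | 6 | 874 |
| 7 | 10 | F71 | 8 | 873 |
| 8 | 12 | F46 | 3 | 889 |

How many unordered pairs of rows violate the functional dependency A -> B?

1

A=1: violating pairs (3,5) — 1 pair.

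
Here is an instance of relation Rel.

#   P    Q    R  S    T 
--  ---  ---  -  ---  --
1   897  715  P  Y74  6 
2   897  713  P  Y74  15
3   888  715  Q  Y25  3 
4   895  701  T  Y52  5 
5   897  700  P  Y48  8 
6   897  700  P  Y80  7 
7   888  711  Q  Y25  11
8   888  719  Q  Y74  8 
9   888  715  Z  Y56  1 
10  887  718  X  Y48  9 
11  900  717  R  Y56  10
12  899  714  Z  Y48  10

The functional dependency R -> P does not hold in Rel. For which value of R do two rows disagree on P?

Z

R=P: rows 1, 2, 5, 6 → P = 897, 897, 897, 897 ✓
R=Q: rows 3, 7, 8 → P = 888, 888, 888 ✓
R=T: row 4 → P = 895 ✓
R=Z: rows 9, 12 → P takes values {888, 899} — violation
R=X: row 10 → P = 887 ✓
R=R: row 11 → P = 900 ✓
The only R value with inconsistent P is R=Z.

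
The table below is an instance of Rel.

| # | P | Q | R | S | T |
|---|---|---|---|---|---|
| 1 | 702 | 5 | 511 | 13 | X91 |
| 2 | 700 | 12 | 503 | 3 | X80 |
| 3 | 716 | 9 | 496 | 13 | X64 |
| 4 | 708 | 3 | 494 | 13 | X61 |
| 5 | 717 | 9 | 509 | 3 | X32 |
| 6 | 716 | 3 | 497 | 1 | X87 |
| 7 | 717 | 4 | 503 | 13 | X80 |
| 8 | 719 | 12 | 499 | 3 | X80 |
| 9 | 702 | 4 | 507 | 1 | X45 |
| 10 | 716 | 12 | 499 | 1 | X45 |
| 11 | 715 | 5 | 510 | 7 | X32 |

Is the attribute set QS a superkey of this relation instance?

Rows 2 and 8 have the same QS value (Q=12, S=3) but are distinct tuples, so QS does not determine every attribute — not a superkey.

No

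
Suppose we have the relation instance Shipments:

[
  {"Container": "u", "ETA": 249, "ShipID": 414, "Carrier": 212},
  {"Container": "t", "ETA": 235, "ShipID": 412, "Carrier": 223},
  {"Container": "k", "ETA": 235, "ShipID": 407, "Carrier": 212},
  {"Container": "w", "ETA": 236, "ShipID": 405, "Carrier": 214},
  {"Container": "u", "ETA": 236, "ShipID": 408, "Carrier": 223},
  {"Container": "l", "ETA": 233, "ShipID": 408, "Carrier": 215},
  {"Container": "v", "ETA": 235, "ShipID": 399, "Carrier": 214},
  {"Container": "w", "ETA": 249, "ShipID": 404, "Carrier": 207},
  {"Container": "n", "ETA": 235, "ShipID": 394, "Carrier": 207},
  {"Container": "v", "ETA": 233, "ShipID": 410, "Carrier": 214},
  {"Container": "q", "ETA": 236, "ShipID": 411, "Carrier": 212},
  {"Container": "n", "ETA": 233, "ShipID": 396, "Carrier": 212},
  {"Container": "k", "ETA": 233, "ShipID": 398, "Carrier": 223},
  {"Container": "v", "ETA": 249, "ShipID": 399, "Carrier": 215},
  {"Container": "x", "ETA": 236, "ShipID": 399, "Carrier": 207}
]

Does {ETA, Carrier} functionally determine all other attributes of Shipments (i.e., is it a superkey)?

Yes

All 15 rows have distinct {ETA, Carrier} values, so {ETA, Carrier} → (all attributes) holds and {ETA, Carrier} is a superkey.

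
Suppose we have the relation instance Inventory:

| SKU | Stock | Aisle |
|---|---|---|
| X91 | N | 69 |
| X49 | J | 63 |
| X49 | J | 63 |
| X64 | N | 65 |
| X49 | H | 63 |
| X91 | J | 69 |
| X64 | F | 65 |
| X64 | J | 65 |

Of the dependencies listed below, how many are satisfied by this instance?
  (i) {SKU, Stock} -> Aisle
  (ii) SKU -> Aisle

(i) {SKU, Stock} -> Aisle: every LHS value maps to a single RHS value — holds.
(ii) SKU -> Aisle: every LHS value maps to a single RHS value — holds.
2 of the 2 dependencies hold.

2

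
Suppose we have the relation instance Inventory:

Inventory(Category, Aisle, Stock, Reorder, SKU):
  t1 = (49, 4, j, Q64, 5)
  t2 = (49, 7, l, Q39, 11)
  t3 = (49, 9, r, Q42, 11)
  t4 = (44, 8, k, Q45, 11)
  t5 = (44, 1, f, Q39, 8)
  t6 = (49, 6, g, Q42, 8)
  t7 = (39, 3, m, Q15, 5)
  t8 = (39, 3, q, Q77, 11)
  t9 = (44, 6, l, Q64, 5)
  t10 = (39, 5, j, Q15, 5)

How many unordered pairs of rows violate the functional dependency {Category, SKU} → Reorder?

(Category=49, SKU=11): violating pairs (2,3) — 1 pair.
(Category=39, SKU=5): all 2 rows agree on Reorder — 0 pairs.

1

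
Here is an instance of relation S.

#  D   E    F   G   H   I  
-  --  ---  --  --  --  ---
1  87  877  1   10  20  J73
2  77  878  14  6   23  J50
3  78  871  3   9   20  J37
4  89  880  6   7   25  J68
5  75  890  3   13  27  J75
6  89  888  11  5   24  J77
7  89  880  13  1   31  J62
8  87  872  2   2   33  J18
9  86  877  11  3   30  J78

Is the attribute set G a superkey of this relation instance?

Yes

All 9 rows have distinct G values, so G → (all attributes) holds and G is a superkey.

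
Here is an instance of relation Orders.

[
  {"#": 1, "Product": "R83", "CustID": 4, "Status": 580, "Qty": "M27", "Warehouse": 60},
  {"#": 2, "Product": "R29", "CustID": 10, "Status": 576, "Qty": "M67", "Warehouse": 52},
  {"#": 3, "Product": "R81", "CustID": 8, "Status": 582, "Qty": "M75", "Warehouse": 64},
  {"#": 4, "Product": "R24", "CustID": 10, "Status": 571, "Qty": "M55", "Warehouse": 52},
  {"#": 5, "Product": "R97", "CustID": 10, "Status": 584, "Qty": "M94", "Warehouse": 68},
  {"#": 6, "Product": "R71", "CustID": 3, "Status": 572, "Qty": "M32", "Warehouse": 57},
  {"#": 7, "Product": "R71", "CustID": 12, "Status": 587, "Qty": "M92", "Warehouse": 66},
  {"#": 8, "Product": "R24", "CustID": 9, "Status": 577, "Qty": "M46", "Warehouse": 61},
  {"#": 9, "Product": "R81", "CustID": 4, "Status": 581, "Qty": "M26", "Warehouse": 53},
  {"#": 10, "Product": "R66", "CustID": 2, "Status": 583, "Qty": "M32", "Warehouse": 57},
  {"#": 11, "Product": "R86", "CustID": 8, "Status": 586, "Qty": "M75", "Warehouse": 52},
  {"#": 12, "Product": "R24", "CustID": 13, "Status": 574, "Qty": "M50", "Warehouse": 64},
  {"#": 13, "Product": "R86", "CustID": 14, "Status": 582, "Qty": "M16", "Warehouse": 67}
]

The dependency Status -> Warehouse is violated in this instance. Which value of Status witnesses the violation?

Status=580: row 1 → Warehouse = 60 ✓
Status=576: row 2 → Warehouse = 52 ✓
Status=582: rows 3, 13 → Warehouse takes values {64, 67} — violation
Status=571: row 4 → Warehouse = 52 ✓
Status=584: row 5 → Warehouse = 68 ✓
Status=572: row 6 → Warehouse = 57 ✓
Status=587: row 7 → Warehouse = 66 ✓
Status=577: row 8 → Warehouse = 61 ✓
Status=581: row 9 → Warehouse = 53 ✓
Status=583: row 10 → Warehouse = 57 ✓
Status=586: row 11 → Warehouse = 52 ✓
Status=574: row 12 → Warehouse = 64 ✓
The only Status value with inconsistent Warehouse is Status=582.

582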